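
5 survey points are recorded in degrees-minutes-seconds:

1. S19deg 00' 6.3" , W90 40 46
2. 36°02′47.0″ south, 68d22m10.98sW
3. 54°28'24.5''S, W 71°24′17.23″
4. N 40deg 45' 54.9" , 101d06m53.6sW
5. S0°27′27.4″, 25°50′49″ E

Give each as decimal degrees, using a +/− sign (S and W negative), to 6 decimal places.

1. -19.001750, -90.679444
2. -36.046389, -68.369717
3. -54.473472, -71.404786
4. 40.765250, -101.114889
5. -0.457611, 25.846944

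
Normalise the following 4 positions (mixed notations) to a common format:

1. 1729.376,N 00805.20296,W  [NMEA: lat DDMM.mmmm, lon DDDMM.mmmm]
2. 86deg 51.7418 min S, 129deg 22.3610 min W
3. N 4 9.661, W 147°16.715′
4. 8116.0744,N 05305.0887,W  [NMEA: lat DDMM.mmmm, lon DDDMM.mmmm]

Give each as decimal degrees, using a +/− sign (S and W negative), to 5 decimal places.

1. 17.48960, -8.08672
2. -86.86236, -129.37268
3. 4.16102, -147.27858
4. 81.26791, -53.08481

Point 1:
  Lat: degrees = first 2 digits = 17, minutes = 29.376; 17 + 29.376/60 = 17.489600
  N ⇒ keep positive
  Longitude: split at 3 digits → 008° and 5.20296′; 8 + 5.20296/60 = 8.086716
  W ⇒ negate
Point 2:
  Lat: 86 + 51.7418/60 = 86.862363
  S → negative
  λ: 129 + 22.361/60 = 129.372683
  W → negative
Point 3:
  Lat: 9.661′ = 0.161017°; total 4.161017
  N → positive
  Lon: 147 + 16.715/60 = 147.278583
  W ⇒ negate
Point 4:
  Latitude: split at 2 digits → 81° and 16.0744′; 81 + 16.0744/60 = 81.267907
  N → positive
  λ: degrees = first 3 digits = 53, minutes = 5.0887; 53 + 5.0887/60 = 53.084812
  W ⇒ negate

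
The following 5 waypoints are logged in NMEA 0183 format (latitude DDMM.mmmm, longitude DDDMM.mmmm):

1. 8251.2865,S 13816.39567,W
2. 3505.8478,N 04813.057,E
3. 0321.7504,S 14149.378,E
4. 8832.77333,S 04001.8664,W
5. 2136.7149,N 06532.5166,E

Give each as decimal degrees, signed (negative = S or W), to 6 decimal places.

Point 1:
  Latitude: split at 2 digits → 82° and 51.2865′; 82 + 51.2865/60 = 82.8547750
  hemisphere S, so the sign is −
  Lon: split at 3 digits → 138° and 16.39567′; 138 + 16.39567/60 = 138.2732612
  W → negative
Point 2:
  Latitude: split at 2 digits → 35° and 5.8478′; 35 + 5.8478/60 = 35.0974633
  N → positive
  λ: split at 3 digits → 048° and 13.057′; 48 + 13.057/60 = 48.2176167
  E → positive
Point 3:
  Lat: split at 2 digits → 03° and 21.7504′; 3 + 21.7504/60 = 3.3625067
  S → negative
  λ: degrees = first 3 digits = 141, minutes = 49.378; 141 + 49.378/60 = 141.8229667
  E ⇒ keep positive
Point 4:
  φ: split at 2 digits → 88° and 32.77333′; 88 + 32.77333/60 = 88.5462222
  S → negative
  λ: split at 3 digits → 040° and 1.8664′; 40 + 1.8664/60 = 40.0311067
  W → negative
Point 5:
  Latitude: split at 2 digits → 21° and 36.7149′; 21 + 36.7149/60 = 21.6119150
  N ⇒ keep positive
  λ: split at 3 digits → 065° and 32.5166′; 65 + 32.5166/60 = 65.5419433
  E → positive

1. -82.854775, -138.273261
2. 35.097463, 48.217617
3. -3.362507, 141.822967
4. -88.546222, -40.031107
5. 21.611915, 65.541943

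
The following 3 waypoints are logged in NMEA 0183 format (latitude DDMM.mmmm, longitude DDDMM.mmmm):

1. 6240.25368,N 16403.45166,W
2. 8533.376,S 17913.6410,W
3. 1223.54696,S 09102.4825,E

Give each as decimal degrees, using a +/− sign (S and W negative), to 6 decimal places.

Point 1:
  Latitude: degrees = first 2 digits = 62, minutes = 40.25368; 62 + 40.25368/60 = 62.6708947
  N ⇒ keep positive
  Lon: degrees = first 3 digits = 164, minutes = 3.45166; 164 + 3.45166/60 = 164.0575277
  hemisphere W, so the sign is −
Point 2:
  Lat: split at 2 digits → 85° and 33.376′; 85 + 33.376/60 = 85.5562667
  S → negative
  Longitude: degrees = first 3 digits = 179, minutes = 13.641; 179 + 13.641/60 = 179.2273500
  W → negative
Point 3:
  Lat: split at 2 digits → 12° and 23.54696′; 12 + 23.54696/60 = 12.3924493
  S → negative
  Lon: split at 3 digits → 091° and 2.4825′; 91 + 2.4825/60 = 91.0413750
  E → positive

1. 62.670895, -164.057528
2. -85.556267, -179.227350
3. -12.392449, 91.041375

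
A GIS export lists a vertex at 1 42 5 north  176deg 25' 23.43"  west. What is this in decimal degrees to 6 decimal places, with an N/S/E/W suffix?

1.701389° N, 176.423175° W

Latitude: 42′ + 5″ = 42.08333′; 1 + 42.08333/60 = 1.7013889
Lon: 25′ + 23.43″ = 25.39050′; 176 + 25.39050/60 = 176.4231750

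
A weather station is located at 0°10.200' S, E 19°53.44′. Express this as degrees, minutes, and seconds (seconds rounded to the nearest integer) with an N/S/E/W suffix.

φ: 10.20000′ → 10′ and 0.20000 × 60 = 12.00″
λ: fractional minutes 0.44000 × 60 = 26.40″

0°10′12″ S, 19°53′26″ E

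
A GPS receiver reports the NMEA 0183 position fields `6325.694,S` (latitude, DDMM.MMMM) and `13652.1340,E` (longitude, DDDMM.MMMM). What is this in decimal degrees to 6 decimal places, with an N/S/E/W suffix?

φ: split at 2 digits → 63° and 25.694′; 63 + 25.694/60 = 63.4282333
Lon: degrees = first 3 digits = 136, minutes = 52.134; 136 + 52.134/60 = 136.8689000

63.428233° S, 136.868900° E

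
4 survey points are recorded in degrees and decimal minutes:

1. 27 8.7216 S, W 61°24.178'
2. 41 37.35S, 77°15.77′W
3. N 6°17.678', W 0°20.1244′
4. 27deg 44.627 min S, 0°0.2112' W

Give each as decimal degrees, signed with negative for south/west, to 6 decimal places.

Point 1:
  Latitude: 8.7216′ = 0.145360°; total 27.1453600
  S ⇒ negate
  Longitude: 61 + 24.178/60 = 61.4029667
  W → negative
Point 2:
  Lat: 41 + 37.35/60 = 41.6225000
  S ⇒ negate
  Lon: 77 + 15.77/60 = 77.2628333
  W → negative
Point 3:
  φ: 6 + 17.678/60 = 6.2946333
  N → positive
  Lon: 20.1244′ = 0.335407°; total 0.3354067
  hemisphere W, so the sign is −
Point 4:
  Lat: 27 + 44.627/60 = 27.7437833
  hemisphere S, so the sign is −
  λ: 0 + 0.2112/60 = 0.0035200
  W → negative

1. -27.145360, -61.402967
2. -41.622500, -77.262833
3. 6.294633, -0.335407
4. -27.743783, -0.003520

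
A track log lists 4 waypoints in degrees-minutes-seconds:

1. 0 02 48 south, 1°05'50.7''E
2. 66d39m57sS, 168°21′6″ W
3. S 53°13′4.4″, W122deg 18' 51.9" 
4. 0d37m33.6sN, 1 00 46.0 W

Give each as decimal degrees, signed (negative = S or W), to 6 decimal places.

1. -0.046667, 1.097417
2. -66.665833, -168.351667
3. -53.217889, -122.314417
4. 0.626000, -1.012778

Point 1:
  Latitude: 2′ + 48″ = 2.80000′; 0 + 2.80000/60 = 0.0466667
  hemisphere S, so the sign is −
  Longitude: 5′ + 50.7″ = 5.84500′; 1 + 5.84500/60 = 1.0974167
  E → positive
Point 2:
  Lat: 66° + 39/60 + 57/3600 = 66 + 0.650000 + 0.015833 = 66.6658333
  hemisphere S, so the sign is −
  Lon: 168 + 21/60 + 6/3600 = 168.3516667
  hemisphere W, so the sign is −
Point 3:
  φ: 13′ + 4.4″ = 13.07333′; 53 + 13.07333/60 = 53.2178889
  S → negative
  λ: 122 + 18/60 + 51.9/3600 = 122.3144167
  W → negative
Point 4:
  Latitude: 37′ + 33.6″ = 37.56000′; 0 + 37.56000/60 = 0.6260000
  N → positive
  λ: 1 + 0/60 + 46/3600 = 1.0127778
  W ⇒ negate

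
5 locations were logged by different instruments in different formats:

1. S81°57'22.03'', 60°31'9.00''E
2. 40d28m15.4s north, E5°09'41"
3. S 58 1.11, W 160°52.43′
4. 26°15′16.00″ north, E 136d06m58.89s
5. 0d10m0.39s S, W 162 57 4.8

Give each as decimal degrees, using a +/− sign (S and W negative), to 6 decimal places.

1. -81.956119, 60.519167
2. 40.470944, 5.161389
3. -58.018500, -160.873833
4. 26.254444, 136.116358
5. -0.166775, -162.951333

Point 1:
  φ: 81 + 57/60 + 22.03/3600 = 81.9561194
  hemisphere S, so the sign is −
  Longitude: 60° + 31/60 + 9/3600 = 60 + 0.516667 + 0.002500 = 60.5191667
  E ⇒ keep positive
Point 2:
  φ: 40° + 28/60 + 15.4/3600 = 40 + 0.466667 + 0.004278 = 40.4709444
  N → positive
  Lon: 5 + 9/60 + 41/3600 = 5.1613889
  E → positive
Point 3:
  Lat: 58 + 1.11/60 = 58.0185000
  hemisphere S, so the sign is −
  Longitude: 160 + 52.43/60 = 160.8738333
  W → negative
Point 4:
  Lat: 15′ + 16″ = 15.26667′; 26 + 15.26667/60 = 26.2544444
  N → positive
  Lon: 136 + 6/60 + 58.89/3600 = 136.1163583
  E ⇒ keep positive
Point 5:
  φ: 0° + 10/60 + 0.39/3600 = 0 + 0.166667 + 0.000108 = 0.1667750
  S ⇒ negate
  Lon: 57′ + 4.8″ = 57.08000′; 162 + 57.08000/60 = 162.9513333
  hemisphere W, so the sign is −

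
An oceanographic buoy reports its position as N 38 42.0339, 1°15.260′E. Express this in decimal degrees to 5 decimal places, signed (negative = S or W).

38.70057, 1.25433

Lat: 42.0339′ = 0.700565°; total 38.700565
N ⇒ keep positive
λ: 15.26′ = 0.254333°; total 1.254333
E → positive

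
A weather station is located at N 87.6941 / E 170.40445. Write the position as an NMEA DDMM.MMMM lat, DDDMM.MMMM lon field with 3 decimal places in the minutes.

8741.646,N / 17024.267,E

Latitude: fractional part 0.694100 → 41.64600 minutes
Longitude: 170° + 0.404450 × 60 = 170° 24.26700′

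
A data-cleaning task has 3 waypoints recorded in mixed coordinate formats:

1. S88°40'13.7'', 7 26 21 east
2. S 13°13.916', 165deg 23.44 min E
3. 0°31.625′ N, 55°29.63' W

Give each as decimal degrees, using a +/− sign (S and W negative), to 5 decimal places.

Point 1:
  φ: 40′ + 13.7″ = 40.22833′; 88 + 40.22833/60 = 88.670472
  S ⇒ negate
  Longitude: 7 + 26/60 + 21/3600 = 7.439167
  E → positive
Point 2:
  Latitude: 13 + 13.916/60 = 13.231933
  S ⇒ negate
  λ: 23.44′ = 0.390667°; total 165.390667
  E ⇒ keep positive
Point 3:
  Lat: 31.625′ = 0.527083°; total 0.527083
  N → positive
  λ: 55 + 29.63/60 = 55.493833
  W → negative

1. -88.67047, 7.43917
2. -13.23193, 165.39067
3. 0.52708, -55.49383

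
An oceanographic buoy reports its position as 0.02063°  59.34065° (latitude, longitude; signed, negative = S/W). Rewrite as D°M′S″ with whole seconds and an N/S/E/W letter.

0°01′14″ N, 59°20′26″ E

Lat: whole degrees 0; 1.23780′ → 1′ and 14.27″
λ: 0.340650° → 20.43900′; 0.43900 × 60 = 26.34″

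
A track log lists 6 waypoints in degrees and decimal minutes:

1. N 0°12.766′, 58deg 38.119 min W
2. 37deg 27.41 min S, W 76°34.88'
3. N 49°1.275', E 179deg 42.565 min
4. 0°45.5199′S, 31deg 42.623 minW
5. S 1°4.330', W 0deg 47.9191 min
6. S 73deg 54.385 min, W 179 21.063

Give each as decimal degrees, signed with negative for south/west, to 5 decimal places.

Point 1:
  φ: 12.766′ = 0.212767°; total 0.212767
  N ⇒ keep positive
  λ: 58 + 38.119/60 = 58.635317
  hemisphere W, so the sign is −
Point 2:
  Lat: 37 + 27.41/60 = 37.456833
  hemisphere S, so the sign is −
  λ: 34.88′ = 0.581333°; total 76.581333
  hemisphere W, so the sign is −
Point 3:
  Lat: 49 + 1.275/60 = 49.021250
  N → positive
  λ: 42.565′ = 0.709417°; total 179.709417
  E ⇒ keep positive
Point 4:
  φ: 0 + 45.5199/60 = 0.758665
  hemisphere S, so the sign is −
  λ: 42.623′ = 0.710383°; total 31.710383
  hemisphere W, so the sign is −
Point 5:
  Latitude: 1 + 4.33/60 = 1.072167
  S → negative
  Longitude: 47.9191′ = 0.798652°; total 0.798652
  hemisphere W, so the sign is −
Point 6:
  Latitude: 54.385′ = 0.906417°; total 73.906417
  S ⇒ negate
  Lon: 21.063′ = 0.351050°; total 179.351050
  W → negative

1. 0.21277, -58.63532
2. -37.45683, -76.58133
3. 49.02125, 179.70942
4. -0.75867, -31.71038
5. -1.07217, -0.79865
6. -73.90642, -179.35105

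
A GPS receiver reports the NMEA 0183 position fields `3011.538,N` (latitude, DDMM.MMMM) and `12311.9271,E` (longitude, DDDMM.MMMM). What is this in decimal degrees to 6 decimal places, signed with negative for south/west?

30.192300, 123.198785

φ: degrees = first 2 digits = 30, minutes = 11.538; 30 + 11.538/60 = 30.1923000
N → positive
Longitude: degrees = first 3 digits = 123, minutes = 11.9271; 123 + 11.9271/60 = 123.1987850
E → positive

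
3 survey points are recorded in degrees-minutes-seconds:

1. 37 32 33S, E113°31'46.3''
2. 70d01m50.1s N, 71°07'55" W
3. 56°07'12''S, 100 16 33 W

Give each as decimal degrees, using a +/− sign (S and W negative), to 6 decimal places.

Point 1:
  Lat: 32′ + 33″ = 32.55000′; 37 + 32.55000/60 = 37.5425000
  hemisphere S, so the sign is −
  Longitude: 113 + 31/60 + 46.3/3600 = 113.5295278
  E → positive
Point 2:
  Lat: 70° + 1/60 + 50.1/3600 = 70 + 0.016667 + 0.013917 = 70.0305833
  N → positive
  Longitude: 7′ + 55″ = 7.91667′; 71 + 7.91667/60 = 71.1319444
  hemisphere W, so the sign is −
Point 3:
  Latitude: 56° + 7/60 + 12/3600 = 56 + 0.116667 + 0.003333 = 56.1200000
  hemisphere S, so the sign is −
  Longitude: 16′ + 33″ = 16.55000′; 100 + 16.55000/60 = 100.2758333
  W ⇒ negate

1. -37.542500, 113.529528
2. 70.030583, -71.131944
3. -56.120000, -100.275833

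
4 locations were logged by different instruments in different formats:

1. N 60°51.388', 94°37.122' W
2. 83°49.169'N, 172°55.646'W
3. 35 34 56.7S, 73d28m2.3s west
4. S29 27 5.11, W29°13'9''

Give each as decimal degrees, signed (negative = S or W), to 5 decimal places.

Point 1:
  Lat: 51.388′ = 0.856467°; total 60.856467
  N ⇒ keep positive
  Lon: 94 + 37.122/60 = 94.618700
  W → negative
Point 2:
  Lat: 49.169′ = 0.819483°; total 83.819483
  N → positive
  λ: 55.646′ = 0.927433°; total 172.927433
  W ⇒ negate
Point 3:
  φ: 35 + 34/60 + 56.7/3600 = 35.582417
  S ⇒ negate
  Lon: 73 + 28/60 + 2.3/3600 = 73.467306
  W → negative
Point 4:
  φ: 29 + 27/60 + 5.11/3600 = 29.451419
  hemisphere S, so the sign is −
  λ: 29 + 13/60 + 9/3600 = 29.219167
  W → negative

1. 60.85647, -94.61870
2. 83.81948, -172.92743
3. -35.58242, -73.46731
4. -29.45142, -29.21917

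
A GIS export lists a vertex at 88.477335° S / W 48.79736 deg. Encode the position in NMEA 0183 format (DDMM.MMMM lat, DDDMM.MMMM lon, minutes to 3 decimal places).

8828.640,S / 04847.842,W

Lat: fractional part 0.477335 → 28.64010 minutes
λ: minutes = (48.797360 − 48) × 60 = 47.84160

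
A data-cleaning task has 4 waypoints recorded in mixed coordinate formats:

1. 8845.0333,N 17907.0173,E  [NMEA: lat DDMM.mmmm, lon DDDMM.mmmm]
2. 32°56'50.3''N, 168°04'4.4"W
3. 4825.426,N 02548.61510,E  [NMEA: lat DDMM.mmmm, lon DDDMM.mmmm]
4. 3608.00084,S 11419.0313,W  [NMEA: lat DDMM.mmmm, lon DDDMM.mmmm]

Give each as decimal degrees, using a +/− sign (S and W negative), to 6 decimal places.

1. 88.750555, 179.116955
2. 32.947306, -168.067889
3. 48.423767, 25.810252
4. -36.133347, -114.317188

Point 1:
  Latitude: split at 2 digits → 88° and 45.0333′; 88 + 45.0333/60 = 88.7505550
  N → positive
  Longitude: split at 3 digits → 179° and 7.0173′; 179 + 7.0173/60 = 179.1169550
  E → positive
Point 2:
  Latitude: 56′ + 50.3″ = 56.83833′; 32 + 56.83833/60 = 32.9473056
  N → positive
  Longitude: 168 + 4/60 + 4.4/3600 = 168.0678889
  W → negative
Point 3:
  Lat: degrees = first 2 digits = 48, minutes = 25.426; 48 + 25.426/60 = 48.4237667
  N ⇒ keep positive
  λ: degrees = first 3 digits = 25, minutes = 48.6151; 25 + 48.6151/60 = 25.8102517
  E → positive
Point 4:
  φ: split at 2 digits → 36° and 8.00084′; 36 + 8.00084/60 = 36.1333473
  hemisphere S, so the sign is −
  Longitude: split at 3 digits → 114° and 19.0313′; 114 + 19.0313/60 = 114.3171883
  W ⇒ negate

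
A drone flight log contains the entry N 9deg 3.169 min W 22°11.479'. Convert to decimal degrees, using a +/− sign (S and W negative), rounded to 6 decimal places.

φ: 3.169′ = 0.052817°; total 9.0528167
N ⇒ keep positive
λ: 11.479′ = 0.191317°; total 22.1913167
W ⇒ negate

9.052817, -22.191317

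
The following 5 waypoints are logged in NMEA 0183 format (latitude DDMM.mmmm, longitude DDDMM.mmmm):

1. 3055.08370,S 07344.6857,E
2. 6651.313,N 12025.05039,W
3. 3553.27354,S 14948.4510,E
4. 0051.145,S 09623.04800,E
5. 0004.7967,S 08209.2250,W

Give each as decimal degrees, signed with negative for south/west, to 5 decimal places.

1. -30.91806, 73.74476
2. 66.85522, -120.41751
3. -35.88789, 149.80752
4. -0.85242, 96.38413
5. -0.07995, -82.15375

Point 1:
  Lat: degrees = first 2 digits = 30, minutes = 55.0837; 30 + 55.0837/60 = 30.918062
  hemisphere S, so the sign is −
  Longitude: split at 3 digits → 073° and 44.6857′; 73 + 44.6857/60 = 73.744762
  E ⇒ keep positive
Point 2:
  Lat: split at 2 digits → 66° and 51.313′; 66 + 51.313/60 = 66.855217
  N → positive
  Lon: split at 3 digits → 120° and 25.05039′; 120 + 25.05039/60 = 120.417507
  W ⇒ negate
Point 3:
  Latitude: split at 2 digits → 35° and 53.27354′; 35 + 53.27354/60 = 35.887892
  S → negative
  Lon: split at 3 digits → 149° and 48.451′; 149 + 48.451/60 = 149.807517
  E ⇒ keep positive
Point 4:
  φ: degrees = first 2 digits = 0, minutes = 51.145; 0 + 51.145/60 = 0.852417
  hemisphere S, so the sign is −
  Lon: split at 3 digits → 096° and 23.048′; 96 + 23.048/60 = 96.384133
  E → positive
Point 5:
  Lat: degrees = first 2 digits = 0, minutes = 4.7967; 0 + 4.7967/60 = 0.079945
  S ⇒ negate
  Lon: degrees = first 3 digits = 82, minutes = 9.225; 82 + 9.225/60 = 82.153750
  W → negative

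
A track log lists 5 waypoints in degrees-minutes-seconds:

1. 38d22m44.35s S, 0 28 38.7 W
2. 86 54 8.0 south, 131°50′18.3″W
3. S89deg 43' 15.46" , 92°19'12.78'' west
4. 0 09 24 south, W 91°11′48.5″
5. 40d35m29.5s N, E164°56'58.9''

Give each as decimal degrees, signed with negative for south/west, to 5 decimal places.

1. -38.37899, -0.47742
2. -86.90222, -131.83842
3. -89.72096, -92.32022
4. -0.15667, -91.19681
5. 40.59153, 164.94969

Point 1:
  φ: 38 + 22/60 + 44.35/3600 = 38.378986
  S → negative
  Lon: 0 + 28/60 + 38.7/3600 = 0.477417
  hemisphere W, so the sign is −
Point 2:
  Lat: 86 + 54/60 + 8/3600 = 86.902222
  hemisphere S, so the sign is −
  Longitude: 131° + 50/60 + 18.3/3600 = 131 + 0.833333 + 0.005083 = 131.838417
  hemisphere W, so the sign is −
Point 3:
  Lat: 89° + 43/60 + 15.46/3600 = 89 + 0.716667 + 0.004294 = 89.720961
  S ⇒ negate
  λ: 19′ + 12.78″ = 19.21300′; 92 + 19.21300/60 = 92.320217
  W ⇒ negate
Point 4:
  φ: 0° + 9/60 + 24/3600 = 0 + 0.150000 + 0.006667 = 0.156667
  S → negative
  λ: 11′ + 48.5″ = 11.80833′; 91 + 11.80833/60 = 91.196806
  W → negative
Point 5:
  φ: 40° + 35/60 + 29.5/3600 = 40 + 0.583333 + 0.008194 = 40.591528
  N ⇒ keep positive
  Longitude: 164 + 56/60 + 58.9/3600 = 164.949694
  E → positive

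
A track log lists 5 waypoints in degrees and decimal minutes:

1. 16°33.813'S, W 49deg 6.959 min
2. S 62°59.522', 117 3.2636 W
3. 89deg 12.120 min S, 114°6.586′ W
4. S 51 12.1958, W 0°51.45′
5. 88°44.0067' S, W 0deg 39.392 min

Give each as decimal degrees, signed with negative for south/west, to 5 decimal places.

Point 1:
  Lat: 16 + 33.813/60 = 16.563550
  S ⇒ negate
  λ: 49 + 6.959/60 = 49.115983
  W → negative
Point 2:
  Lat: 59.522′ = 0.992033°; total 62.992033
  hemisphere S, so the sign is −
  Longitude: 3.2636′ = 0.054393°; total 117.054393
  W → negative
Point 3:
  φ: 89 + 12.12/60 = 89.202000
  S ⇒ negate
  Longitude: 6.586′ = 0.109767°; total 114.109767
  hemisphere W, so the sign is −
Point 4:
  Latitude: 51 + 12.1958/60 = 51.203263
  S ⇒ negate
  Lon: 51.45′ = 0.857500°; total 0.857500
  W ⇒ negate
Point 5:
  φ: 88 + 44.0067/60 = 88.733445
  S → negative
  Longitude: 39.392′ = 0.656533°; total 0.656533
  W → negative

1. -16.56355, -49.11598
2. -62.99203, -117.05439
3. -89.20200, -114.10977
4. -51.20326, -0.85750
5. -88.73345, -0.65653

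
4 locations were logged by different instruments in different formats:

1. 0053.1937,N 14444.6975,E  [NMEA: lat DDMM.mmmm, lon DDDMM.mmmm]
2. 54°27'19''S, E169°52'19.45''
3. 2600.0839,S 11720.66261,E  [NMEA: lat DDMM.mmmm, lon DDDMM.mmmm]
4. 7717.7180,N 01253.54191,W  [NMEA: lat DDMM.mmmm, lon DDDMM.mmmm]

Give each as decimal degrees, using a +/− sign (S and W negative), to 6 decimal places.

1. 0.886562, 144.744958
2. -54.455278, 169.872069
3. -26.001398, 117.344377
4. 77.295300, -12.892365

Point 1:
  Lat: split at 2 digits → 00° and 53.1937′; 0 + 53.1937/60 = 0.8865617
  N ⇒ keep positive
  λ: split at 3 digits → 144° and 44.6975′; 144 + 44.6975/60 = 144.7449583
  E → positive
Point 2:
  φ: 27′ + 19″ = 27.31667′; 54 + 27.31667/60 = 54.4552778
  S ⇒ negate
  λ: 169 + 52/60 + 19.45/3600 = 169.8720694
  E ⇒ keep positive
Point 3:
  Latitude: degrees = first 2 digits = 26, minutes = 0.0839; 26 + 0.0839/60 = 26.0013983
  S ⇒ negate
  Lon: degrees = first 3 digits = 117, minutes = 20.66261; 117 + 20.66261/60 = 117.3443768
  E ⇒ keep positive
Point 4:
  Latitude: split at 2 digits → 77° and 17.718′; 77 + 17.718/60 = 77.2953000
  N ⇒ keep positive
  Lon: degrees = first 3 digits = 12, minutes = 53.54191; 12 + 53.54191/60 = 12.8923652
  W → negative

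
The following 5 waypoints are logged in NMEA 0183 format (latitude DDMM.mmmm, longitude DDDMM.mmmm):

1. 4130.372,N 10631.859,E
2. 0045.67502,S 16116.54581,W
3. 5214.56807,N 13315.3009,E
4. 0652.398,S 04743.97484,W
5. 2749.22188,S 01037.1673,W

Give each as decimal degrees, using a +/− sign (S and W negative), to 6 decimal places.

1. 41.506200, 106.530983
2. -0.761250, -161.275764
3. 52.242801, 133.255015
4. -6.873300, -47.732914
5. -27.820365, -10.619455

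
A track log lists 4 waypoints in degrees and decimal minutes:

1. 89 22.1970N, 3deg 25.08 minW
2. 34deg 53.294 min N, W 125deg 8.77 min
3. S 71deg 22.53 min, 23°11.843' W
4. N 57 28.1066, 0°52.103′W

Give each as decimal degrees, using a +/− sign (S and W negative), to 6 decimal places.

1. 89.369950, -3.418000
2. 34.888233, -125.146167
3. -71.375500, -23.197383
4. 57.468443, -0.868383

Point 1:
  Lat: 89 + 22.197/60 = 89.3699500
  N ⇒ keep positive
  Lon: 25.08′ = 0.418000°; total 3.4180000
  W ⇒ negate
Point 2:
  Latitude: 34 + 53.294/60 = 34.8882333
  N → positive
  Lon: 125 + 8.77/60 = 125.1461667
  W ⇒ negate
Point 3:
  Lat: 22.53′ = 0.375500°; total 71.3755000
  hemisphere S, so the sign is −
  Lon: 11.843′ = 0.197383°; total 23.1973833
  W → negative
Point 4:
  Latitude: 57 + 28.1066/60 = 57.4684433
  N ⇒ keep positive
  Lon: 52.103′ = 0.868383°; total 0.8683833
  W ⇒ negate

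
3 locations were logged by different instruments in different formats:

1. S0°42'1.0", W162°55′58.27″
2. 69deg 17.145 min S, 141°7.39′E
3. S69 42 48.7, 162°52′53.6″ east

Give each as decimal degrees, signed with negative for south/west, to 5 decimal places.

Point 1:
  Latitude: 42′ + 1″ = 42.01667′; 0 + 42.01667/60 = 0.700278
  S ⇒ negate
  λ: 55′ + 58.27″ = 55.97117′; 162 + 55.97117/60 = 162.932853
  W → negative
Point 2:
  Lat: 69 + 17.145/60 = 69.285750
  hemisphere S, so the sign is −
  Longitude: 141 + 7.39/60 = 141.123167
  E → positive
Point 3:
  φ: 69 + 42/60 + 48.7/3600 = 69.713528
  S → negative
  Longitude: 162° + 52/60 + 53.6/3600 = 162 + 0.866667 + 0.014889 = 162.881556
  E → positive

1. -0.70028, -162.93285
2. -69.28575, 141.12317
3. -69.71353, 162.88156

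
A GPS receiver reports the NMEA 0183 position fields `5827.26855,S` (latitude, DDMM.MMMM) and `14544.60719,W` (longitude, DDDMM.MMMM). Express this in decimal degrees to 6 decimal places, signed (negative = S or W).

-58.454476, -145.743453

Latitude: split at 2 digits → 58° and 27.26855′; 58 + 27.26855/60 = 58.4544758
hemisphere S, so the sign is −
Longitude: split at 3 digits → 145° and 44.60719′; 145 + 44.60719/60 = 145.7434532
hemisphere W, so the sign is −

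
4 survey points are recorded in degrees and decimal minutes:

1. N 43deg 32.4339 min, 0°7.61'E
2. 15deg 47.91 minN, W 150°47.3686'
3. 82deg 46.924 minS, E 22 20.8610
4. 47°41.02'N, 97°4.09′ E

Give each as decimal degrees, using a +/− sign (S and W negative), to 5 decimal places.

1. 43.54057, 0.12683
2. 15.79850, -150.78948
3. -82.78207, 22.34768
4. 47.68367, 97.06817

Point 1:
  φ: 43 + 32.4339/60 = 43.540565
  N ⇒ keep positive
  Longitude: 0 + 7.61/60 = 0.126833
  E ⇒ keep positive
Point 2:
  Latitude: 47.91′ = 0.798500°; total 15.798500
  N → positive
  Longitude: 150 + 47.3686/60 = 150.789477
  W → negative
Point 3:
  Lat: 46.924′ = 0.782067°; total 82.782067
  hemisphere S, so the sign is −
  λ: 22 + 20.861/60 = 22.347683
  E → positive
Point 4:
  φ: 47 + 41.02/60 = 47.683667
  N ⇒ keep positive
  Longitude: 4.09′ = 0.068167°; total 97.068167
  E ⇒ keep positive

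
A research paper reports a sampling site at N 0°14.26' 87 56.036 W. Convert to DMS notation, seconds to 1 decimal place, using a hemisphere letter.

φ: fractional minutes 0.26000 × 60 = 15.600″
Longitude: 56.03600′ → 56′ and 0.03600 × 60 = 2.160″

0°14′15.6″ N, 87°56′2.2″ W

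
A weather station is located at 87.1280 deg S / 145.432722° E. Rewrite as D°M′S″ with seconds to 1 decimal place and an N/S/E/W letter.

87°07′40.8″ S, 145°25′57.8″ E

Lat: 0.128000 × 60 = 7.68000′ → 7′, remainder × 60 = 40.800″
Longitude: whole degrees 145; 25.96332′ → 25′ and 57.799″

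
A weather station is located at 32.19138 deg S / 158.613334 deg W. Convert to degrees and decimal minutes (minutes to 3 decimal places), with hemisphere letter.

32° 11.483′ S, 158° 36.800′ W

Latitude: 32° + 0.191380 × 60 = 32° 11.48280′
λ: minutes = (158.613334 − 158) × 60 = 36.80004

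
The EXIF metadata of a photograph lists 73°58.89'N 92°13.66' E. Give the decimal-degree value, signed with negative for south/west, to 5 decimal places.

Lat: 73 + 58.89/60 = 73.981500
N → positive
λ: 13.66′ = 0.227667°; total 92.227667
E → positive

73.98150, 92.22767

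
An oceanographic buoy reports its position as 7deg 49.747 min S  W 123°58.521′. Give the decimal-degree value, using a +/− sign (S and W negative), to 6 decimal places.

Lat: 49.747′ = 0.829117°; total 7.8291167
S ⇒ negate
λ: 123 + 58.521/60 = 123.9753500
W ⇒ negate

-7.829117, -123.975350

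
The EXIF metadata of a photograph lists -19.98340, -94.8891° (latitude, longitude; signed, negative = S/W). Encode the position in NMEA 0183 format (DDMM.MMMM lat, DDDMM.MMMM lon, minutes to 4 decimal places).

Latitude is negative → S; |value| = 19.983400
φ: fractional part 0.983400 → 59.004000 minutes
Longitude is negative → W; |value| = 94.889100
Longitude: minutes = (94.889100 − 94) × 60 = 53.346000

1959.0040,S / 09453.3460,W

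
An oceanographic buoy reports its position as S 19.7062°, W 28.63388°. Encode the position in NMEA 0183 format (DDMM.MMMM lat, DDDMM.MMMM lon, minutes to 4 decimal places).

1942.3720,S / 02838.0328,W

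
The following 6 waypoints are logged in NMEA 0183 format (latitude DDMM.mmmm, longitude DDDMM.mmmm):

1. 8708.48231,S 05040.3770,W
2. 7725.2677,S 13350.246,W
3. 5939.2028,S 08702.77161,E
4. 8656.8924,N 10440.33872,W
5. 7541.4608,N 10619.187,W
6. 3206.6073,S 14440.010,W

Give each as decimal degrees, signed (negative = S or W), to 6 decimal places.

1. -87.141372, -50.672950
2. -77.421128, -133.837433
3. -59.653380, 87.046194
4. 86.948207, -104.672312
5. 75.691013, -106.319783
6. -32.110122, -144.666833

Point 1:
  Latitude: degrees = first 2 digits = 87, minutes = 8.48231; 87 + 8.48231/60 = 87.1413718
  hemisphere S, so the sign is −
  λ: degrees = first 3 digits = 50, minutes = 40.377; 50 + 40.377/60 = 50.6729500
  W → negative
Point 2:
  Lat: split at 2 digits → 77° and 25.2677′; 77 + 25.2677/60 = 77.4211283
  S → negative
  Longitude: split at 3 digits → 133° and 50.246′; 133 + 50.246/60 = 133.8374333
  W ⇒ negate
Point 3:
  Lat: degrees = first 2 digits = 59, minutes = 39.2028; 59 + 39.2028/60 = 59.6533800
  S ⇒ negate
  λ: degrees = first 3 digits = 87, minutes = 2.77161; 87 + 2.77161/60 = 87.0461935
  E ⇒ keep positive
Point 4:
  Lat: degrees = first 2 digits = 86, minutes = 56.8924; 86 + 56.8924/60 = 86.9482067
  N → positive
  Longitude: split at 3 digits → 104° and 40.33872′; 104 + 40.33872/60 = 104.6723120
  W → negative
Point 5:
  Latitude: degrees = first 2 digits = 75, minutes = 41.4608; 75 + 41.4608/60 = 75.6910133
  N → positive
  Lon: split at 3 digits → 106° and 19.187′; 106 + 19.187/60 = 106.3197833
  W → negative
Point 6:
  φ: split at 2 digits → 32° and 6.6073′; 32 + 6.6073/60 = 32.1101217
  S → negative
  Longitude: degrees = first 3 digits = 144, minutes = 40.01; 144 + 40.01/60 = 144.6668333
  W → negative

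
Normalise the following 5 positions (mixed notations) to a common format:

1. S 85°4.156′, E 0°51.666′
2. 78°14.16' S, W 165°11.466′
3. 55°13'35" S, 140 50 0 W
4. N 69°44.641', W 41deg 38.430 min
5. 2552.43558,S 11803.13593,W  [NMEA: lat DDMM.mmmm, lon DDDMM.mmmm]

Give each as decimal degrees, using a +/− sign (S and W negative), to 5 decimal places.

1. -85.06927, 0.86110
2. -78.23600, -165.19110
3. -55.22639, -140.83333
4. 69.74402, -41.64050
5. -25.87393, -118.05227

Point 1:
  φ: 85 + 4.156/60 = 85.069267
  S ⇒ negate
  Lon: 51.666′ = 0.861100°; total 0.861100
  E → positive
Point 2:
  φ: 14.16′ = 0.236000°; total 78.236000
  hemisphere S, so the sign is −
  Longitude: 11.466′ = 0.191100°; total 165.191100
  W ⇒ negate
Point 3:
  Latitude: 55 + 13/60 + 35/3600 = 55.226389
  S ⇒ negate
  Longitude: 140 + 50/60 + 0/3600 = 140.833333
  hemisphere W, so the sign is −
Point 4:
  φ: 44.641′ = 0.744017°; total 69.744017
  N ⇒ keep positive
  λ: 41 + 38.43/60 = 41.640500
  hemisphere W, so the sign is −
Point 5:
  Lat: degrees = first 2 digits = 25, minutes = 52.43558; 25 + 52.43558/60 = 25.873926
  S ⇒ negate
  λ: split at 3 digits → 118° and 3.13593′; 118 + 3.13593/60 = 118.052266
  W ⇒ negate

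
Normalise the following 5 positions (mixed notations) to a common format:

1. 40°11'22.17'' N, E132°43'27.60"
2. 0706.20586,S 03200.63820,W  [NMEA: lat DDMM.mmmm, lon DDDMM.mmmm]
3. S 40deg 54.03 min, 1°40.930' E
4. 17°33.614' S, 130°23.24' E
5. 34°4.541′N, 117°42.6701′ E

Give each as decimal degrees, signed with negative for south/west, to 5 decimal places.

Point 1:
  Latitude: 40° + 11/60 + 22.17/3600 = 40 + 0.183333 + 0.006158 = 40.189492
  N → positive
  Longitude: 132° + 43/60 + 27.6/3600 = 132 + 0.716667 + 0.007667 = 132.724333
  E ⇒ keep positive
Point 2:
  Latitude: split at 2 digits → 07° and 6.20586′; 7 + 6.20586/60 = 7.103431
  hemisphere S, so the sign is −
  λ: split at 3 digits → 032° and 0.6382′; 32 + 0.6382/60 = 32.010637
  W → negative
Point 3:
  Lat: 54.03′ = 0.900500°; total 40.900500
  S ⇒ negate
  Lon: 40.93′ = 0.682167°; total 1.682167
  E ⇒ keep positive
Point 4:
  φ: 33.614′ = 0.560233°; total 17.560233
  S → negative
  Lon: 23.24′ = 0.387333°; total 130.387333
  E → positive
Point 5:
  Lat: 34 + 4.541/60 = 34.075683
  N → positive
  Lon: 42.6701′ = 0.711168°; total 117.711168
  E → positive

1. 40.18949, 132.72433
2. -7.10343, -32.01064
3. -40.90050, 1.68217
4. -17.56023, 130.38733
5. 34.07568, 117.71117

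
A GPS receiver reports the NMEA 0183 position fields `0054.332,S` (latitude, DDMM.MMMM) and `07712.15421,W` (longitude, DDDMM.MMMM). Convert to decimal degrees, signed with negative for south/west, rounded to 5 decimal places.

-0.90553, -77.20257

Latitude: split at 2 digits → 00° and 54.332′; 0 + 54.332/60 = 0.905533
S ⇒ negate
Longitude: split at 3 digits → 077° and 12.15421′; 77 + 12.15421/60 = 77.202570
W → negative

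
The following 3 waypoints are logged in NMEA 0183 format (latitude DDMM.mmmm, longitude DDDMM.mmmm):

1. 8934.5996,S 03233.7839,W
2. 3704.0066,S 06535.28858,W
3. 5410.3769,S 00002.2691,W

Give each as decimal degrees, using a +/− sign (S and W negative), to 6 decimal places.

1. -89.576660, -32.563065
2. -37.066777, -65.588143
3. -54.172948, -0.037818

Point 1:
  φ: degrees = first 2 digits = 89, minutes = 34.5996; 89 + 34.5996/60 = 89.5766600
  hemisphere S, so the sign is −
  λ: split at 3 digits → 032° and 33.7839′; 32 + 33.7839/60 = 32.5630650
  W ⇒ negate
Point 2:
  Lat: degrees = first 2 digits = 37, minutes = 4.0066; 37 + 4.0066/60 = 37.0667767
  S → negative
  Longitude: split at 3 digits → 065° and 35.28858′; 65 + 35.28858/60 = 65.5881430
  hemisphere W, so the sign is −
Point 3:
  φ: split at 2 digits → 54° and 10.3769′; 54 + 10.3769/60 = 54.1729483
  hemisphere S, so the sign is −
  Longitude: degrees = first 3 digits = 0, minutes = 2.2691; 0 + 2.2691/60 = 0.0378183
  hemisphere W, so the sign is −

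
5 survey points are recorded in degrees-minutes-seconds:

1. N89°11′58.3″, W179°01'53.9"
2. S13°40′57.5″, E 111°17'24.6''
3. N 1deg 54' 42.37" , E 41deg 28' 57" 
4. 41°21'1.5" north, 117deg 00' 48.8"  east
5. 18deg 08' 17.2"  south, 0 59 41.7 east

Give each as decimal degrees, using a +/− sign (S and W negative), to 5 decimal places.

1. 89.19953, -179.03164
2. -13.68264, 111.29017
3. 1.91177, 41.48250
4. 41.35042, 117.01356
5. -18.13811, 0.99492

Point 1:
  Lat: 89 + 11/60 + 58.3/3600 = 89.199528
  N → positive
  λ: 179° + 1/60 + 53.9/3600 = 179 + 0.016667 + 0.014972 = 179.031639
  W → negative
Point 2:
  φ: 13 + 40/60 + 57.5/3600 = 13.682639
  S → negative
  Longitude: 111° + 17/60 + 24.6/3600 = 111 + 0.283333 + 0.006833 = 111.290167
  E → positive
Point 3:
  Lat: 54′ + 42.37″ = 54.70617′; 1 + 54.70617/60 = 1.911769
  N → positive
  Longitude: 41° + 28/60 + 57/3600 = 41 + 0.466667 + 0.015833 = 41.482500
  E → positive
Point 4:
  φ: 41 + 21/60 + 1.5/3600 = 41.350417
  N ⇒ keep positive
  Lon: 117° + 0/60 + 48.8/3600 = 117 + 0.000000 + 0.013556 = 117.013556
  E → positive
Point 5:
  Latitude: 8′ + 17.2″ = 8.28667′; 18 + 8.28667/60 = 18.138111
  hemisphere S, so the sign is −
  Lon: 59′ + 41.7″ = 59.69500′; 0 + 59.69500/60 = 0.994917
  E → positive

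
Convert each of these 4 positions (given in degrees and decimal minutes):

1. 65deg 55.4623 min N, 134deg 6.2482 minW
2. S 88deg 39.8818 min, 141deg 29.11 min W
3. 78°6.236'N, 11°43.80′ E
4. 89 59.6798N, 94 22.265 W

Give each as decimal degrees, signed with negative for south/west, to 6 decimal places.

Point 1:
  Lat: 65 + 55.4623/60 = 65.9243717
  N → positive
  λ: 6.2482′ = 0.104137°; total 134.1041367
  W → negative
Point 2:
  φ: 39.8818′ = 0.664697°; total 88.6646967
  S ⇒ negate
  λ: 29.11′ = 0.485167°; total 141.4851667
  W → negative
Point 3:
  Latitude: 78 + 6.236/60 = 78.1039333
  N → positive
  Lon: 11 + 43.8/60 = 11.7300000
  E ⇒ keep positive
Point 4:
  Lat: 59.6798′ = 0.994663°; total 89.9946633
  N → positive
  Longitude: 94 + 22.265/60 = 94.3710833
  W ⇒ negate

1. 65.924372, -134.104137
2. -88.664697, -141.485167
3. 78.103933, 11.730000
4. 89.994663, -94.371083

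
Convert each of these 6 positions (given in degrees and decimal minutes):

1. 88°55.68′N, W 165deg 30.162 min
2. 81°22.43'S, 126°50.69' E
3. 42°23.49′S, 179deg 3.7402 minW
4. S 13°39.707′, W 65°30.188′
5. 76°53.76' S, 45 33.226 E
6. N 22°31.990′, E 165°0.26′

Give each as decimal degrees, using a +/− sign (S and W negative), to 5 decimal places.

Point 1:
  Lat: 88 + 55.68/60 = 88.928000
  N ⇒ keep positive
  Lon: 30.162′ = 0.502700°; total 165.502700
  W → negative
Point 2:
  Latitude: 81 + 22.43/60 = 81.373833
  S ⇒ negate
  λ: 126 + 50.69/60 = 126.844833
  E → positive
Point 3:
  Latitude: 42 + 23.49/60 = 42.391500
  hemisphere S, so the sign is −
  λ: 3.7402′ = 0.062337°; total 179.062337
  hemisphere W, so the sign is −
Point 4:
  Lat: 39.707′ = 0.661783°; total 13.661783
  S → negative
  λ: 30.188′ = 0.503133°; total 65.503133
  W ⇒ negate
Point 5:
  φ: 53.76′ = 0.896000°; total 76.896000
  S → negative
  λ: 45 + 33.226/60 = 45.553767
  E → positive
Point 6:
  Lat: 22 + 31.99/60 = 22.533167
  N → positive
  Lon: 165 + 0.26/60 = 165.004333
  E ⇒ keep positive

1. 88.92800, -165.50270
2. -81.37383, 126.84483
3. -42.39150, -179.06234
4. -13.66178, -65.50313
5. -76.89600, 45.55377
6. 22.53317, 165.00433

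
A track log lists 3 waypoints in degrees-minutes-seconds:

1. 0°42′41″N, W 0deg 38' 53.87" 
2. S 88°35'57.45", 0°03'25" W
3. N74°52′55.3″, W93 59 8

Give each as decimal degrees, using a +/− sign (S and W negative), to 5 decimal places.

1. 0.71139, -0.64830
2. -88.59929, -0.05694
3. 74.88203, -93.98556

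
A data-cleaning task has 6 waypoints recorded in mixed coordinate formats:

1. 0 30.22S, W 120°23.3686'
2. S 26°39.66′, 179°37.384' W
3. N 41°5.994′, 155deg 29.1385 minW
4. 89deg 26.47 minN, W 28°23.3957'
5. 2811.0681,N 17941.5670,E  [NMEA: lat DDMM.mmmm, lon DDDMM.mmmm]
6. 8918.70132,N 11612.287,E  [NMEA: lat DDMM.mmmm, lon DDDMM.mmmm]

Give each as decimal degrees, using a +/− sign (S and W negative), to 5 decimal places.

Point 1:
  φ: 0 + 30.22/60 = 0.503667
  hemisphere S, so the sign is −
  Longitude: 23.3686′ = 0.389477°; total 120.389477
  hemisphere W, so the sign is −
Point 2:
  φ: 39.66′ = 0.661000°; total 26.661000
  hemisphere S, so the sign is −
  Longitude: 179 + 37.384/60 = 179.623067
  hemisphere W, so the sign is −
Point 3:
  φ: 5.994′ = 0.099900°; total 41.099900
  N ⇒ keep positive
  λ: 29.1385′ = 0.485642°; total 155.485642
  W → negative
Point 4:
  φ: 26.47′ = 0.441167°; total 89.441167
  N ⇒ keep positive
  λ: 28 + 23.3957/60 = 28.389928
  W ⇒ negate
Point 5:
  φ: degrees = first 2 digits = 28, minutes = 11.0681; 28 + 11.0681/60 = 28.184468
  N → positive
  λ: degrees = first 3 digits = 179, minutes = 41.567; 179 + 41.567/60 = 179.692783
  E → positive
Point 6:
  Latitude: split at 2 digits → 89° and 18.70132′; 89 + 18.70132/60 = 89.311689
  N ⇒ keep positive
  λ: degrees = first 3 digits = 116, minutes = 12.287; 116 + 12.287/60 = 116.204783
  E → positive

1. -0.50367, -120.38948
2. -26.66100, -179.62307
3. 41.09990, -155.48564
4. 89.44117, -28.38993
5. 28.18447, 179.69278
6. 89.31169, 116.20478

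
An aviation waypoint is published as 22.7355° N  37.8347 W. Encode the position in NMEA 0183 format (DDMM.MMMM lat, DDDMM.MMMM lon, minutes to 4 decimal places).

2244.1300,N / 03750.0820,W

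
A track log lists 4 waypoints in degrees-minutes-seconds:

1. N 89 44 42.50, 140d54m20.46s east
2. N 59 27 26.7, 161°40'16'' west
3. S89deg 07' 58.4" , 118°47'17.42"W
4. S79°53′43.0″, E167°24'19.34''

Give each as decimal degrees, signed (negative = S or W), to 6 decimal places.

Point 1:
  Lat: 89° + 44/60 + 42.5/3600 = 89 + 0.733333 + 0.011806 = 89.7451389
  N ⇒ keep positive
  Longitude: 140° + 54/60 + 20.46/3600 = 140 + 0.900000 + 0.005683 = 140.9056833
  E ⇒ keep positive
Point 2:
  Lat: 27′ + 26.7″ = 27.44500′; 59 + 27.44500/60 = 59.4574167
  N ⇒ keep positive
  λ: 40′ + 16″ = 40.26667′; 161 + 40.26667/60 = 161.6711111
  W → negative
Point 3:
  φ: 89° + 7/60 + 58.4/3600 = 89 + 0.116667 + 0.016222 = 89.1328889
  S → negative
  λ: 47′ + 17.42″ = 47.29033′; 118 + 47.29033/60 = 118.7881722
  W ⇒ negate
Point 4:
  Latitude: 53′ + 43″ = 53.71667′; 79 + 53.71667/60 = 79.8952778
  S ⇒ negate
  Lon: 24′ + 19.34″ = 24.32233′; 167 + 24.32233/60 = 167.4053722
  E → positive

1. 89.745139, 140.905683
2. 59.457417, -161.671111
3. -89.132889, -118.788172
4. -79.895278, 167.405372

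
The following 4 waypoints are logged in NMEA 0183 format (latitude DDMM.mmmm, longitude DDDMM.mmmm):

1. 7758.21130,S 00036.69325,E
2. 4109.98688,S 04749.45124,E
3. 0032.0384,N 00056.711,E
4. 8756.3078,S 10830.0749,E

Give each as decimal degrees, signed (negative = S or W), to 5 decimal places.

Point 1:
  φ: split at 2 digits → 77° and 58.2113′; 77 + 58.2113/60 = 77.970188
  S → negative
  Longitude: split at 3 digits → 000° and 36.69325′; 0 + 36.69325/60 = 0.611554
  E → positive
Point 2:
  Latitude: degrees = first 2 digits = 41, minutes = 9.98688; 41 + 9.98688/60 = 41.166448
  S ⇒ negate
  Lon: split at 3 digits → 047° and 49.45124′; 47 + 49.45124/60 = 47.824187
  E → positive
Point 3:
  Lat: split at 2 digits → 00° and 32.0384′; 0 + 32.0384/60 = 0.533973
  N ⇒ keep positive
  Lon: degrees = first 3 digits = 0, minutes = 56.711; 0 + 56.711/60 = 0.945183
  E ⇒ keep positive
Point 4:
  Lat: degrees = first 2 digits = 87, minutes = 56.3078; 87 + 56.3078/60 = 87.938463
  S → negative
  λ: degrees = first 3 digits = 108, minutes = 30.0749; 108 + 30.0749/60 = 108.501248
  E → positive

1. -77.97019, 0.61155
2. -41.16645, 47.82419
3. 0.53397, 0.94518
4. -87.93846, 108.50125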